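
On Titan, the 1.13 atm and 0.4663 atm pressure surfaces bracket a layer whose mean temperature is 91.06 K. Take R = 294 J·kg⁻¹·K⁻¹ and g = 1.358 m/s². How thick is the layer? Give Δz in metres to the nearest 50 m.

Hypsometric equation: Δz = (R T̄/g) ln(P₁/P₂).
R T̄/g = 294 × 91.06 / 1.358 = 19714 m.
ln(1.13/0.4663) = ln(2.4233) = 0.88513.
Δz = 19714 × 0.88513 = 17449 m.

Δz ≈ 17450 m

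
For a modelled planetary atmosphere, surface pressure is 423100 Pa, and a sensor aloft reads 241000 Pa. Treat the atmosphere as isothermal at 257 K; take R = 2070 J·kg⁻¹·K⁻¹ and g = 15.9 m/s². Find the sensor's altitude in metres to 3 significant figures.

Scale height: H = RT/g = 2070 × 257 / 15.9 = 33458 m.
Invert the barometric formula: z = H ln(P₀/P).
P₀/P = 423100/241000 = 1.7556; ln(1.7556) = 0.56281.
z = 33458 × 0.56281 = 18830 m.

z ≈ 18800 m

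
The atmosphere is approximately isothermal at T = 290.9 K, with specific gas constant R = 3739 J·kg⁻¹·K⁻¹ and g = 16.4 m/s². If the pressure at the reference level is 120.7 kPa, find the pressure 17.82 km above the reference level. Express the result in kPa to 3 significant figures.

Scale height: H = RT/g = 3739 × 290.9 / 16.4 = 66322 m.
Barometric formula: P = P₀ exp(−z/H).
z/H = 17820/66322 = 0.26869; exp(−0.26869) = 0.76438.
P = 120.7 × 0.76438 = 92.261 kPa.

P ≈ 92.3 kPa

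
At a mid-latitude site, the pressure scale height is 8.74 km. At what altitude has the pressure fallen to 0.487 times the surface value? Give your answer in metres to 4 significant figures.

z ≈ 6288 m

Set P/P₀ = exp(−z/H) = 0.487, so z = −H ln(0.487).
−ln(0.487) = 0.71949; z = 8740.0 × 0.71949 = 6288.3 m.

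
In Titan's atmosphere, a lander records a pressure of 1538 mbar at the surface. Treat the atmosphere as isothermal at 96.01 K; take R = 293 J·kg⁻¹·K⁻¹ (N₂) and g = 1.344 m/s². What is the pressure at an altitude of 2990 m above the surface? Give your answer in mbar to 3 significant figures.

P ≈ 1330 mbar

Scale height: H = RT/g = 293 × 96.01 / 1.344 = 20931 m.
Barometric formula: P = P₀ exp(−z/H).
z/H = 2990.0/20931 = 0.14285; exp(−0.14285) = 0.86688.
P = 1538 × 0.86688 = 1333.3 mbar.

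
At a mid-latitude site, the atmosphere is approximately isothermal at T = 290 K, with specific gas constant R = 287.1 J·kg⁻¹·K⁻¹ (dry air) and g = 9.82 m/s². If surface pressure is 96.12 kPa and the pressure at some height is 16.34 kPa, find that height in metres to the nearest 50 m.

z ≈ 15000 m

Scale height: H = RT/g = 287.1 × 290 / 9.82 = 8478.5 m.
Invert the barometric formula: z = H ln(P₀/P).
P₀/P = 96.12/16.34 = 5.8825; ln(5.8825) = 1.7720.
z = 8478.5 × 1.7720 = 15024 m.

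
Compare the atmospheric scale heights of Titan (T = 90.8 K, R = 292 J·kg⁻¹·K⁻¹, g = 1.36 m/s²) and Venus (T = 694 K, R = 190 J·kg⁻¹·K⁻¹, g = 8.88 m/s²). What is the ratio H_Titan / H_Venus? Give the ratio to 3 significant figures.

H = RT/g for each body.
H_Titan = 292 × 90.8 / 1.36 = 19495 m.
H_Venus = 190 × 694 / 8.88 = 14849 m.
H_Titan/H_Venus = 19495/14849 = 1.3129.

H_Titan/H_Venus ≈ 1.31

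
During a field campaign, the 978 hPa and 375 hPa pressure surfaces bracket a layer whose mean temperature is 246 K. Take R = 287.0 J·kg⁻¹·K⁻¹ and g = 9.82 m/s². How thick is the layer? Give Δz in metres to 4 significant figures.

Δz ≈ 6892 m

Hypsometric equation: Δz = (R T̄/g) ln(P₁/P₂).
R T̄/g = 287.0 × 246 / 9.82 = 7189.6 m.
ln(978/375) = ln(2.6080) = 0.95858.
Δz = 7189.6 × 0.95858 = 6891.8 m.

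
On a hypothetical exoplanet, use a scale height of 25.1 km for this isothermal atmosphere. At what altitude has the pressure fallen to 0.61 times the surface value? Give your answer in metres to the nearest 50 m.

z ≈ 12400 m

Set P/P₀ = exp(−z/H) = 0.61, so z = −H ln(0.61).
−ln(0.61) = 0.49430; z = 25100 × 0.49430 = 12407 m.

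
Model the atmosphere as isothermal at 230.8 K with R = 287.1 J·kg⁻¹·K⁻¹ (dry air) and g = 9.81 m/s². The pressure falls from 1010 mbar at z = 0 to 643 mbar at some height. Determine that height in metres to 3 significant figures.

Scale height: H = RT/g = 287.1 × 230.8 / 9.81 = 6754.6 m.
Invert the barometric formula: z = H ln(P₀/P).
P₀/P = 1010/643 = 1.5708; ln(1.5708) = 0.45159.
z = 6754.6 × 0.45159 = 3050.3 m.

z ≈ 3050 m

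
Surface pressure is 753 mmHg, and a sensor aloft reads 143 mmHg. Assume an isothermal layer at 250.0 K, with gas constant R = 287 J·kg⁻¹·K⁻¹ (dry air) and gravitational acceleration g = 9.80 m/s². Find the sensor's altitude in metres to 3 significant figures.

Scale height: H = RT/g = 287 × 250.0 / 9.80 = 7321.4 m.
Invert the barometric formula: z = H ln(P₀/P).
P₀/P = 753/143 = 5.2657; ln(5.2657) = 1.6612.
z = 7321.4 × 1.6612 = 12162 m.

z ≈ 12200 m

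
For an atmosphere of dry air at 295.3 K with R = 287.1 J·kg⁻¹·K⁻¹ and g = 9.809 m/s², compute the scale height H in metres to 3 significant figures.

The scale height of an isothermal atmosphere is H = RT/g.
H = 287.1 × 295.3 / 9.809 = 84781/9.809 = 8643.2 m.

H ≈ 8640 m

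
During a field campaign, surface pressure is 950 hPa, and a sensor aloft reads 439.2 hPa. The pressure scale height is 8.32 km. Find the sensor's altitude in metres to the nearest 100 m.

Invert the barometric formula: z = H ln(P₀/P).
P₀/P = 950/439.2 = 2.1630; ln(2.1630) = 0.77150.
z = 8320.0 × 0.77150 = 6418.9 m.

z ≈ 6400 m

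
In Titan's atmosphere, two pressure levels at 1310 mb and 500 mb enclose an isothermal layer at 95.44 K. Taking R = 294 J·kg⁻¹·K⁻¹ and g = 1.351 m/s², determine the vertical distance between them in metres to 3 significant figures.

Hypsometric equation: Δz = (R T̄/g) ln(P₁/P₂).
R T̄/g = 294 × 95.44 / 1.351 = 20769 m.
ln(1310/500) = ln(2.6200) = 0.96317.
Δz = 20769 × 0.96317 = 20004 m.

Δz ≈ 20000 m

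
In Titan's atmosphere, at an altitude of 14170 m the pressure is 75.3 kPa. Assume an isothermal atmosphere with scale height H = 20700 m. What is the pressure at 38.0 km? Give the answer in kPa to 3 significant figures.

Between two levels, P₂ = P₁ exp(−Δz/H) with Δz = z₂ − z₁.
Δz = 38000 − 14170 = 23830 m; Δz/H = 23830/20700 = 1.1512.
P₂ = 75.3 × exp(−1.1512) = 75.3 × 0.31626 = 23.814 kPa.

P ≈ 23.8 kPa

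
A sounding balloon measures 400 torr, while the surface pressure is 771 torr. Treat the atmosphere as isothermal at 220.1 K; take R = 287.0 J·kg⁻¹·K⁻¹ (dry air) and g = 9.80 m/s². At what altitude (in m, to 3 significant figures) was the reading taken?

Scale height: H = RT/g = 287.0 × 220.1 / 9.80 = 6445.8 m.
Invert the barometric formula: z = H ln(P₀/P).
P₀/P = 771/400 = 1.9275; ln(1.9275) = 0.65622.
z = 6445.8 × 0.65622 = 4229.9 m.

z ≈ 4230 m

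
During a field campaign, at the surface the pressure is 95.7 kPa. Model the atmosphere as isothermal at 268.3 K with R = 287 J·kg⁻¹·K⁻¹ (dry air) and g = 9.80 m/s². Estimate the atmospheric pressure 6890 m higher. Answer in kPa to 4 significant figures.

P ≈ 39.82 kPa

Scale height: H = RT/g = 287 × 268.3 / 9.80 = 7857.4 m.
Barometric formula: P = P₀ exp(−z/H).
z/H = 6890.0/7857.4 = 0.87688; exp(−0.87688) = 0.41608.
P = 95.7 × 0.41608 = 39.819 kPa.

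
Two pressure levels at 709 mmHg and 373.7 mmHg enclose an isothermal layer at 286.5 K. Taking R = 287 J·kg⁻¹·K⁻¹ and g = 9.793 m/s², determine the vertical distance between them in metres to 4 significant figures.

Δz ≈ 5377 m

Hypsometric equation: Δz = (R T̄/g) ln(P₁/P₂).
R T̄/g = 287 × 286.5 / 9.793 = 8396.4 m.
ln(709/373.7) = ln(1.8972) = 0.64038.
Δz = 8396.4 × 0.64038 = 5376.9 m.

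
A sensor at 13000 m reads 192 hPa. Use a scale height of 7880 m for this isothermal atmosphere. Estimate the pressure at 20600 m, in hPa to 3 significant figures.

Between two levels, P₂ = P₁ exp(−Δz/H) with Δz = z₂ − z₁.
Δz = 20600 − 13000 = 7600.0 m; Δz/H = 7600.0/7880.0 = 0.96447.
P₂ = 192 × exp(−0.96447) = 192 × 0.38119 = 73.188 hPa.

P ≈ 73.2 hPa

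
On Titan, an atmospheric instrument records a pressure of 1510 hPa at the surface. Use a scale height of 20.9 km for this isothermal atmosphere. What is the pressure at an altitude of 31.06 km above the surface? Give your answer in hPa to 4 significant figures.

Barometric formula: P = P₀ exp(−z/H).
z/H = 31060/20900 = 1.4861; exp(−1.4861) = 0.22625.
P = 1510 × 0.22625 = 341.64 hPa.

P ≈ 341.6 hPa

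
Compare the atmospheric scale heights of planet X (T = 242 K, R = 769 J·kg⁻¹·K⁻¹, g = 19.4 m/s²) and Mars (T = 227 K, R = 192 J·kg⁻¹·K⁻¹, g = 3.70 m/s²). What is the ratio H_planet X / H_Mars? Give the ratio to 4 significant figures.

H = RT/g for each body.
H_planet X = 769 × 242 / 19.4 = 9592.7 m.
H_Mars = 192 × 227 / 3.70 = 11779 m.
H_planet X/H_Mars = 9592.7/11779 = 0.81439.

H_planet X/H_Mars ≈ 0.8144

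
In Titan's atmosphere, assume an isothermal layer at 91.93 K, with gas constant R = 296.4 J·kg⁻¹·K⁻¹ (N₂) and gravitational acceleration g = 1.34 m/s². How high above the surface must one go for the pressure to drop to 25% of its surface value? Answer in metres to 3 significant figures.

Scale height: H = RT/g = 296.4 × 91.93 / 1.34 = 20334 m.
Set P/P₀ = exp(−z/H) = 0.25, so z = −H ln(0.25).
−ln(0.25) = 1.3863; z = 20334 × 1.3863 = 28189 m.

z ≈ 28200 m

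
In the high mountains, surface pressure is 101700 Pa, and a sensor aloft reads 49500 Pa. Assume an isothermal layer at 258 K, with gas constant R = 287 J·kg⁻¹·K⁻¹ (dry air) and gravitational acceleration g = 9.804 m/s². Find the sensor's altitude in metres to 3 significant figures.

z ≈ 5440 m

Scale height: H = RT/g = 287 × 258 / 9.804 = 7552.6 m.
Invert the barometric formula: z = H ln(P₀/P).
P₀/P = 101700/49500 = 2.0545; ln(2.0545) = 0.72003.
z = 7552.6 × 0.72003 = 5438.1 m.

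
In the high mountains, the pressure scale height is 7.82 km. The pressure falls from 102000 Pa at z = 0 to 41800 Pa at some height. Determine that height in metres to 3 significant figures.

Invert the barometric formula: z = H ln(P₀/P).
P₀/P = 102000/41800 = 2.4402; ln(2.4402) = 0.89208.
z = 7820.0 × 0.89208 = 6976.1 m.

z ≈ 6980 m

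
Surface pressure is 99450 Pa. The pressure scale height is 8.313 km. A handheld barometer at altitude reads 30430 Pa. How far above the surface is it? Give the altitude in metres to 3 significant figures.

Invert the barometric formula: z = H ln(P₀/P).
P₀/P = 99450/30430 = 3.2682; ln(3.2682) = 1.1842.
z = 8313.0 × 1.1842 = 9844.3 m.

z ≈ 9840 m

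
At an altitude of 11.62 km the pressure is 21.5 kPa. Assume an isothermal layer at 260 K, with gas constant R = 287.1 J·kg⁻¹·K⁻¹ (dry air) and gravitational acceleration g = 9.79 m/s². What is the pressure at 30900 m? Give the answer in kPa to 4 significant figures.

P ≈ 1.715 kPa

Scale height: H = RT/g = 287.1 × 260 / 9.79 = 7624.7 m.
Between two levels, P₂ = P₁ exp(−Δz/H) with Δz = z₂ − z₁.
Δz = 30900 − 11620 = 19280 m; Δz/H = 19280/7624.7 = 2.5286.
P₂ = 21.5 × exp(−2.5286) = 21.5 × 0.079771 = 1.7151 kPa.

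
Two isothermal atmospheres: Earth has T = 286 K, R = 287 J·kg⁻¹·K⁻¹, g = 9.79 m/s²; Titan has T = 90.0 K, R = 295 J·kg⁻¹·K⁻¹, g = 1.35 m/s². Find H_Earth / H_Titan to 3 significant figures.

H_Earth/H_Titan ≈ 0.426

H = RT/g for each body.
H_Earth = 287 × 286 / 9.79 = 8384.3 m.
H_Titan = 295 × 90.0 / 1.35 = 19667 m.
H_Earth/H_Titan = 8384.3/19667 = 0.42631.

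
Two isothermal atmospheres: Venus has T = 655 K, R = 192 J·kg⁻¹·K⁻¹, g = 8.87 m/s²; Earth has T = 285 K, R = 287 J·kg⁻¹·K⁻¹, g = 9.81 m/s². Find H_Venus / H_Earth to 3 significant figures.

H_Venus/H_Earth ≈ 1.70

H = RT/g for each body.
H_Venus = 192 × 655 / 8.87 = 14178 m.
H_Earth = 287 × 285 / 9.81 = 8337.9 m.
H_Venus/H_Earth = 14178/8337.9 = 1.7004.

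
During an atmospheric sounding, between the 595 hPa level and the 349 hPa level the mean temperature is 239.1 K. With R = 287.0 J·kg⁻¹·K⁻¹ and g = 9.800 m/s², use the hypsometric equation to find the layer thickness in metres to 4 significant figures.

Δz ≈ 3736 m

Hypsometric equation: Δz = (R T̄/g) ln(P₁/P₂).
R T̄/g = 287.0 × 239.1 / 9.800 = 7002.2 m.
ln(595/349) = ln(1.7049) = 0.53351.
Δz = 7002.2 × 0.53351 = 3735.7 m.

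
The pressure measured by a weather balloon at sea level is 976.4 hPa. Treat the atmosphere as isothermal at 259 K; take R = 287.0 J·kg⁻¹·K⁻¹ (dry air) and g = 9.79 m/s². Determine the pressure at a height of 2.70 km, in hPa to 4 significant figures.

Scale height: H = RT/g = 287.0 × 259 / 9.79 = 7592.7 m.
Barometric formula: P = P₀ exp(−z/H).
z/H = 2700.0/7592.7 = 0.35560; exp(−0.35560) = 0.70075.
P = 976.4 × 0.70075 = 684.21 hPa.

P ≈ 684.2 hPa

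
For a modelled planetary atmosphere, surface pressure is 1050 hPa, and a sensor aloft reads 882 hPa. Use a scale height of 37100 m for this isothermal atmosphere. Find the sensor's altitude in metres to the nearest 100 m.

z ≈ 6500 m

Invert the barometric formula: z = H ln(P₀/P).
P₀/P = 1050/882 = 1.1905; ln(1.1905) = 0.17437.
z = 37100 × 0.17437 = 6469.1 m.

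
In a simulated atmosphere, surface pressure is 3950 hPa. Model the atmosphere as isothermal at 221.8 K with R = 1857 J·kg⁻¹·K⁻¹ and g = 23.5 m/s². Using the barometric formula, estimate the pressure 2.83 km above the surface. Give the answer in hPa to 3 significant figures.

P ≈ 3360 hPa

Scale height: H = RT/g = 1857 × 221.8 / 23.5 = 17527 m.
Barometric formula: P = P₀ exp(−z/H).
z/H = 2830.0/17527 = 0.16147; exp(−0.16147) = 0.85089.
P = 3950 × 0.85089 = 3361.0 hPa.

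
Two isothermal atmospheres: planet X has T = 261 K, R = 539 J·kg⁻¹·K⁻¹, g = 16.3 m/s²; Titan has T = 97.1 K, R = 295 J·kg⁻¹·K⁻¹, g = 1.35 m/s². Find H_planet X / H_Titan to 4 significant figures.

H = RT/g for each body.
H_planet X = 539 × 261 / 16.3 = 8630.6 m.
H_Titan = 295 × 97.1 / 1.35 = 21218 m.
H_planet X/H_Titan = 8630.6/21218 = 0.40676.

H_planet X/H_Titan ≈ 0.4068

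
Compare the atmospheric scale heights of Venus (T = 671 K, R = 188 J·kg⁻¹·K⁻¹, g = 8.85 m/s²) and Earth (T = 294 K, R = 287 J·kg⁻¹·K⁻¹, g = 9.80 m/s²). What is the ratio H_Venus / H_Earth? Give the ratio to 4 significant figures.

H = RT/g for each body.
H_Venus = 188 × 671 / 8.85 = 14254 m.
H_Earth = 287 × 294 / 9.80 = 8610.0 m.
H_Venus/H_Earth = 14254/8610.0 = 1.6555.

H_Venus/H_Earth ≈ 1.656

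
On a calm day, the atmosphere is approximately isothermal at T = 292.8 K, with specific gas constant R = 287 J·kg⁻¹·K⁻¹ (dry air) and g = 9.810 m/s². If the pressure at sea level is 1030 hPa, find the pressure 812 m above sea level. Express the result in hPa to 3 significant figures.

P ≈ 937 hPa

Scale height: H = RT/g = 287 × 292.8 / 9.810 = 8566.1 m.
Barometric formula: P = P₀ exp(−z/H).
z/H = 812.00/8566.1 = 0.094792; exp(−0.094792) = 0.90956.
P = 1030 × 0.90956 = 936.85 hPa.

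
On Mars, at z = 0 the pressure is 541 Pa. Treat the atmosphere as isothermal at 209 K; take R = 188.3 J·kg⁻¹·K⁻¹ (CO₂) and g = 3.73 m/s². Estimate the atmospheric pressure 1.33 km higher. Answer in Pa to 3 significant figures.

Scale height: H = RT/g = 188.3 × 209 / 3.73 = 10551 m.
Barometric formula: P = P₀ exp(−z/H).
z/H = 1330.0/10551 = 0.12605; exp(−0.12605) = 0.88157.
P = 541 × 0.88157 = 476.93 Pa.

P ≈ 477 Pa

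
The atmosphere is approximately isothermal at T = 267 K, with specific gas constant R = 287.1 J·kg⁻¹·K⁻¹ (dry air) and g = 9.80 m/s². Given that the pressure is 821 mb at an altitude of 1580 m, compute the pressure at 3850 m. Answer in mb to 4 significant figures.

Scale height: H = RT/g = 287.1 × 267 / 9.80 = 7822.0 m.
Between two levels, P₂ = P₁ exp(−Δz/H) with Δz = z₂ − z₁.
Δz = 3850.0 − 1580.0 = 2270.0 m; Δz/H = 2270.0/7822.0 = 0.29021.
P₂ = 821 × exp(−0.29021) = 821 × 0.74811 = 614.20 mb.

P ≈ 614.2 mb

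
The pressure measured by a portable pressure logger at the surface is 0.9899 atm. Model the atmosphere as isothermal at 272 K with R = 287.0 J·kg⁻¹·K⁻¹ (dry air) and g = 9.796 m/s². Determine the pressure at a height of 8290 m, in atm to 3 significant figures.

P ≈ 0.350 atm

Scale height: H = RT/g = 287.0 × 272 / 9.796 = 7969.0 m.
Barometric formula: P = P₀ exp(−z/H).
z/H = 8290.0/7969.0 = 1.0403; exp(−1.0403) = 0.35335.
P = 0.9899 × 0.35335 = 0.34978 atm.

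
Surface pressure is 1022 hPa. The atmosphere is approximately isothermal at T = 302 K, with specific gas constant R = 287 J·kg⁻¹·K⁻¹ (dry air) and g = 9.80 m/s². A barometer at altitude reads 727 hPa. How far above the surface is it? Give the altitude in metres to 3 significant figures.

Scale height: H = RT/g = 287 × 302 / 9.80 = 8844.3 m.
Invert the barometric formula: z = H ln(P₀/P).
P₀/P = 1022/727 = 1.4058; ln(1.4058) = 0.34061.
z = 8844.3 × 0.34061 = 3012.5 m.

z ≈ 3010 m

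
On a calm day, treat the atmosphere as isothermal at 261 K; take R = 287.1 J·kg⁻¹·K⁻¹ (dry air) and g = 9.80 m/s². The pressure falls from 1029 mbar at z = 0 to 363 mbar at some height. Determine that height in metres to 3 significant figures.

Scale height: H = RT/g = 287.1 × 261 / 9.80 = 7646.2 m.
Invert the barometric formula: z = H ln(P₀/P).
P₀/P = 1029/363 = 2.8347; ln(2.8347) = 1.0419.
z = 7646.2 × 1.0419 = 7966.6 m.

z ≈ 7970 m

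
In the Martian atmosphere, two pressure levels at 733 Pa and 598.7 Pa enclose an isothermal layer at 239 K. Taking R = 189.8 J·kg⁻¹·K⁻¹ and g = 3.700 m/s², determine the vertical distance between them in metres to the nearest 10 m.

Hypsometric equation: Δz = (R T̄/g) ln(P₁/P₂).
R T̄/g = 189.8 × 239 / 3.700 = 12260 m.
ln(733/598.7) = ln(1.2243) = 0.20237.
Δz = 12260 × 0.20237 = 2481.1 m.

Δz ≈ 2480 m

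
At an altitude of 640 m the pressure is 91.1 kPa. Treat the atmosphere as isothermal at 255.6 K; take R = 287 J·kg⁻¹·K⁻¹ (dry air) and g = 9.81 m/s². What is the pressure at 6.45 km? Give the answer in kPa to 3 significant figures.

Scale height: H = RT/g = 287 × 255.6 / 9.81 = 7477.8 m.
Between two levels, P₂ = P₁ exp(−Δz/H) with Δz = z₂ − z₁.
Δz = 6450.0 − 640.00 = 5810.0 m; Δz/H = 5810.0/7477.8 = 0.77697.
P₂ = 91.1 × exp(−0.77697) = 91.1 × 0.45980 = 41.888 kPa.

P ≈ 41.9 kPa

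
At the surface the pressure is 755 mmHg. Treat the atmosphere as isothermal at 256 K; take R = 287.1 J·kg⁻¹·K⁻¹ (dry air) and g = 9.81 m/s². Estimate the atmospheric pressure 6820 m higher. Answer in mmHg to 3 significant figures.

P ≈ 304 mmHg

Scale height: H = RT/g = 287.1 × 256 / 9.81 = 7492.1 m.
Barometric formula: P = P₀ exp(−z/H).
z/H = 6820.0/7492.1 = 0.91029; exp(−0.91029) = 0.40241.
P = 755 × 0.40241 = 303.82 mmHg.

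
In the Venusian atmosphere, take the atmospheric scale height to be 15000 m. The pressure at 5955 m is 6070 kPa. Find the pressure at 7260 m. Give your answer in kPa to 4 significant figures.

Between two levels, P₂ = P₁ exp(−Δz/H) with Δz = z₂ − z₁.
Δz = 7260.0 − 5955.0 = 1305.0 m; Δz/H = 1305.0/15000 = 0.087000.
P₂ = 6070 × exp(−0.087000) = 6070 × 0.91668 = 5564.2 kPa.

P ≈ 5564 kPa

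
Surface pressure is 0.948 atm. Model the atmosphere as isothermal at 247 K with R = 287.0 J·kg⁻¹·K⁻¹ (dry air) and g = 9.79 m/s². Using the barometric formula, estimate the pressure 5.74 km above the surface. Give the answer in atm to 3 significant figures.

P ≈ 0.429 atm

Scale height: H = RT/g = 287.0 × 247 / 9.79 = 7241.0 m.
Barometric formula: P = P₀ exp(−z/H).
z/H = 5740.0/7241.0 = 0.79271; exp(−0.79271) = 0.45262.
P = 0.948 × 0.45262 = 0.42908 atm.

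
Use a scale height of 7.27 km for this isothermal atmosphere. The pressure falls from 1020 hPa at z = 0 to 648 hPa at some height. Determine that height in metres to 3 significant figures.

z ≈ 3300 m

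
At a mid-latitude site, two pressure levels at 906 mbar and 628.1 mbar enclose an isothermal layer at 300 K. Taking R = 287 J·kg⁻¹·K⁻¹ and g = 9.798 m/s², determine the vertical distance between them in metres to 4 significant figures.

Hypsometric equation: Δz = (R T̄/g) ln(P₁/P₂).
R T̄/g = 287 × 300 / 9.798 = 8787.5 m.
ln(906/628.1) = ln(1.4424) = 0.36631.
Δz = 8787.5 × 0.36631 = 3218.9 m.

Δz ≈ 3219 m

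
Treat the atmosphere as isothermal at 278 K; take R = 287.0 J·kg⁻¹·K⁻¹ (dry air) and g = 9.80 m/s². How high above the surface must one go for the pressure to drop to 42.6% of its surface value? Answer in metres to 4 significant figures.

Scale height: H = RT/g = 287.0 × 278 / 9.80 = 8141.4 m.
Set P/P₀ = exp(−z/H) = 0.426, so z = −H ln(0.426).
−ln(0.426) = 0.85332; z = 8141.4 × 0.85332 = 6947.2 m.

z ≈ 6947 m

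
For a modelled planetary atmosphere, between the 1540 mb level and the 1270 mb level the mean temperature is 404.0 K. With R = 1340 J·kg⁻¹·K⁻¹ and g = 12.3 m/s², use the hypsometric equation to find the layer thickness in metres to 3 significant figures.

Hypsometric equation: Δz = (R T̄/g) ln(P₁/P₂).
R T̄/g = 1340 × 404.0 / 12.3 = 44013 m.
ln(1540/1270) = ln(1.2126) = 0.19277.
Δz = 44013 × 0.19277 = 8484.4 m.

Δz ≈ 8480 m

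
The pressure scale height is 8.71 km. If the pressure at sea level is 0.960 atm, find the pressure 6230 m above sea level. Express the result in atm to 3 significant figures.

P ≈ 0.469 atm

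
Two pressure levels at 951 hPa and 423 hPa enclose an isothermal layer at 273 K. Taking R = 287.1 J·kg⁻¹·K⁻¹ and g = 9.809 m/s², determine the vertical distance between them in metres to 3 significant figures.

Δz ≈ 6470 m

Hypsometric equation: Δz = (R T̄/g) ln(P₁/P₂).
R T̄/g = 287.1 × 273 / 9.809 = 7990.4 m.
ln(951/423) = ln(2.2482) = 0.81013.
Δz = 7990.4 × 0.81013 = 6473.3 m.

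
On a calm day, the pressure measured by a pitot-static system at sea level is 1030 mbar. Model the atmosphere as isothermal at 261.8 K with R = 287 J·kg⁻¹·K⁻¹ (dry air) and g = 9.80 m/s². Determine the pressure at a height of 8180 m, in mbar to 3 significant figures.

P ≈ 354 mbar

Scale height: H = RT/g = 287 × 261.8 / 9.80 = 7667.0 m.
Barometric formula: P = P₀ exp(−z/H).
z/H = 8180.0/7667.0 = 1.0669; exp(−1.0669) = 0.34407.
P = 1030 × 0.34407 = 354.39 mbar.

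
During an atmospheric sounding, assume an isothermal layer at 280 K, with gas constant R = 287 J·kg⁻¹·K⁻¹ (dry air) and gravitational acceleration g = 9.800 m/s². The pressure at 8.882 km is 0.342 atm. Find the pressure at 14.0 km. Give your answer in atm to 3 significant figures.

Scale height: H = RT/g = 287 × 280 / 9.800 = 8200.0 m.
Between two levels, P₂ = P₁ exp(−Δz/H) with Δz = z₂ − z₁.
Δz = 14000 − 8882.0 = 5118.0 m; Δz/H = 5118.0/8200.0 = 0.62415.
P₂ = 0.342 × exp(−0.62415) = 0.342 × 0.53572 = 0.18322 atm.

P ≈ 0.183 atm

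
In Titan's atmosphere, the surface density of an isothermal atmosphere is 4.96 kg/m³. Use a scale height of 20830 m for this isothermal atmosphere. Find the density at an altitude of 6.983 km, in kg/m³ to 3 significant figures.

ρ ≈ 3.55 kg/m³

In an isothermal atmosphere, density decays like pressure: ρ = ρ₀ exp(−z/H).
z/H = 6983.0/20830 = 0.33524; exp(−0.33524) = 0.71517.
ρ = 4.96 × 0.71517 = 3.5472 kg/m³.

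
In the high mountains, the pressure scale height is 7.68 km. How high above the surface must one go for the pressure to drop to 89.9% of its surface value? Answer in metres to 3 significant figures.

Set P/P₀ = exp(−z/H) = 0.899, so z = −H ln(0.899).
−ln(0.899) = 0.10647; z = 7680.0 × 0.10647 = 817.69 m.

z ≈ 818 m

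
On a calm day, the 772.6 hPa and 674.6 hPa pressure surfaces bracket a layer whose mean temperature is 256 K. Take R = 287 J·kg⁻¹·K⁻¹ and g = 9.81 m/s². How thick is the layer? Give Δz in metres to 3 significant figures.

Δz ≈ 1020 m

Hypsometric equation: Δz = (R T̄/g) ln(P₁/P₂).
R T̄/g = 287 × 256 / 9.81 = 7489.5 m.
ln(772.6/674.6) = ln(1.1453) = 0.13567.
Δz = 7489.5 × 0.13567 = 1016.1 m.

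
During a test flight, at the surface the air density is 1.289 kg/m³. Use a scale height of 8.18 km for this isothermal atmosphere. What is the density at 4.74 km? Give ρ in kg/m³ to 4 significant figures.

ρ ≈ 0.7221 kg/m³

In an isothermal atmosphere, density decays like pressure: ρ = ρ₀ exp(−z/H).
z/H = 4740.0/8180.0 = 0.57946; exp(−0.57946) = 0.56020.
ρ = 1.289 × 0.56020 = 0.72210 kg/m³.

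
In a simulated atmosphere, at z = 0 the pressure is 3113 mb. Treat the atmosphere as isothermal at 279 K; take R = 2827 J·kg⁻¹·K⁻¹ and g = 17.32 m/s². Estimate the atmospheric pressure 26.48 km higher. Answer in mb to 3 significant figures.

Scale height: H = RT/g = 2827 × 279 / 17.32 = 45539 m.
Barometric formula: P = P₀ exp(−z/H).
z/H = 26480/45539 = 0.58148; exp(−0.58148) = 0.55907.
P = 3113 × 0.55907 = 1740.4 mb.

P ≈ 1740 mb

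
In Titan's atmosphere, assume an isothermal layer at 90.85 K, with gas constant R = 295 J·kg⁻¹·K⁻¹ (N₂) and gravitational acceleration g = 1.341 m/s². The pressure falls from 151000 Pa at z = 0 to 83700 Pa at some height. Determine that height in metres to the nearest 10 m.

z ≈ 11790 m

Scale height: H = RT/g = 295 × 90.85 / 1.341 = 19986 m.
Invert the barometric formula: z = H ln(P₀/P).
P₀/P = 151000/83700 = 1.8041; ln(1.8041) = 0.59006.
z = 19986 × 0.59006 = 11793 m.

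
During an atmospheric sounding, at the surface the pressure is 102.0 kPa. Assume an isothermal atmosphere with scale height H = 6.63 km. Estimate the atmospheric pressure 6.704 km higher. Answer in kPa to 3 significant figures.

P ≈ 37.1 kPa

Barometric formula: P = P₀ exp(−z/H).
z/H = 6704.0/6630.0 = 1.0112; exp(−1.0112) = 0.36378.
P = 102.0 × 0.36378 = 37.106 kPa.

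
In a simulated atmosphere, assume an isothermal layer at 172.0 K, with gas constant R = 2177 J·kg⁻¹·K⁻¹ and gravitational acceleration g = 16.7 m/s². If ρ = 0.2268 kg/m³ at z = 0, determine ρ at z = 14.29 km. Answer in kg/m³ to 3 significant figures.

ρ ≈ 0.120 kg/m³

Scale height: H = RT/g = 2177 × 172.0 / 16.7 = 22422 m.
In an isothermal atmosphere, density decays like pressure: ρ = ρ₀ exp(−z/H).
z/H = 14290/22422 = 0.63732; exp(−0.63732) = 0.52871.
ρ = 0.2268 × 0.52871 = 0.11991 kg/m³.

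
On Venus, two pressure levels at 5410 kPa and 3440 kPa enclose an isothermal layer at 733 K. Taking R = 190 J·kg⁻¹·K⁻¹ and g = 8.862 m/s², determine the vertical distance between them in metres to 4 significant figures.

Δz ≈ 7116 m

Hypsometric equation: Δz = (R T̄/g) ln(P₁/P₂).
R T̄/g = 190 × 733 / 8.862 = 15715 m.
ln(5410/3440) = ln(1.5727) = 0.45279.
Δz = 15715 × 0.45279 = 7115.6 m.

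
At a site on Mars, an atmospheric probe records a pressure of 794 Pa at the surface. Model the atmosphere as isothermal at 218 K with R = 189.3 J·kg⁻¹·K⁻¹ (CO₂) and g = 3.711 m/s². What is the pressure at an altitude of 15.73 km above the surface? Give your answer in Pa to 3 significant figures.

P ≈ 193 Pa

Scale height: H = RT/g = 189.3 × 218 / 3.711 = 11120 m.
Barometric formula: P = P₀ exp(−z/H).
z/H = 15730/11120 = 1.4146; exp(−1.4146) = 0.24302.
P = 794 × 0.24302 = 192.96 Pa.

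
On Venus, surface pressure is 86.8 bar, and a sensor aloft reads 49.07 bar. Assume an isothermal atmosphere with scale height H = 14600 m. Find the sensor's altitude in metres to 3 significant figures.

z ≈ 8330 m

Invert the barometric formula: z = H ln(P₀/P).
P₀/P = 86.8/49.07 = 1.7689; ln(1.7689) = 0.57036.
z = 14600 × 0.57036 = 8327.3 m.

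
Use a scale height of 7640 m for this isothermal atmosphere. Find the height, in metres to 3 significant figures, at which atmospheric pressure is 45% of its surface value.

Set P/P₀ = exp(−z/H) = 0.45, so z = −H ln(0.45).
−ln(0.45) = 0.79851; z = 7640.0 × 0.79851 = 6100.6 m.

z ≈ 6100 m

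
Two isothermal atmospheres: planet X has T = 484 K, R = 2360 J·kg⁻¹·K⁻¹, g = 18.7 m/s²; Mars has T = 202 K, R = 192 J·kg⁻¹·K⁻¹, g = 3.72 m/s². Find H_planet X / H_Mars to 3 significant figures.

H = RT/g for each body.
H_planet X = 2360 × 484 / 18.7 = 61082 m.
H_Mars = 192 × 202 / 3.72 = 10426 m.
H_planet X/H_Mars = 61082/10426 = 5.8586.

H_planet X/H_Mars ≈ 5.86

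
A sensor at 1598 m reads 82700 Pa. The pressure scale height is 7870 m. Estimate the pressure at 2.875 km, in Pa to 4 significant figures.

Between two levels, P₂ = P₁ exp(−Δz/H) with Δz = z₂ − z₁.
Δz = 2875.0 − 1598.0 = 1277.0 m; Δz/H = 1277.0/7870.0 = 0.16226.
P₂ = 82700 × exp(−0.16226) = 82700 × 0.85022 = 70313 Pa.

P ≈ 70310 Pa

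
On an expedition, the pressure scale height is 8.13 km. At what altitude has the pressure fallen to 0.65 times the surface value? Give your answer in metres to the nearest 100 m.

Set P/P₀ = exp(−z/H) = 0.65, so z = −H ln(0.65).
−ln(0.65) = 0.43078; z = 8130.0 × 0.43078 = 3502.2 m.

z ≈ 3500 m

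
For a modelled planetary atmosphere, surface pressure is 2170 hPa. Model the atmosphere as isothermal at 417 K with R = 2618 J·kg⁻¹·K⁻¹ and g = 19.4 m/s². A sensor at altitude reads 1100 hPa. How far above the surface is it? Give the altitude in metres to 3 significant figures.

z ≈ 38200 m

Scale height: H = RT/g = 2618 × 417 / 19.4 = 56274 m.
Invert the barometric formula: z = H ln(P₀/P).
P₀/P = 2170/1100 = 1.9727; ln(1.9727) = 0.67940.
z = 56274 × 0.67940 = 38233 m.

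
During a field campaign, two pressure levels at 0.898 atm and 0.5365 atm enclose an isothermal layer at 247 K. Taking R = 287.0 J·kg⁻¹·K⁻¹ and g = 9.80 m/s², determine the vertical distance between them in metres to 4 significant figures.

Hypsometric equation: Δz = (R T̄/g) ln(P₁/P₂).
R T̄/g = 287.0 × 247 / 9.80 = 7233.6 m.
ln(0.898/0.5365) = ln(1.6738) = 0.51510.
Δz = 7233.6 × 0.51510 = 3726.0 m.

Δz ≈ 3726 m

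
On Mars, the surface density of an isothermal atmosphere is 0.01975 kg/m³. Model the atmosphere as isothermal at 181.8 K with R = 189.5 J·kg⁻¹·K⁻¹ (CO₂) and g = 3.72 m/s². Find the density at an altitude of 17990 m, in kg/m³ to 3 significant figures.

ρ ≈ 0.00283 kg/m³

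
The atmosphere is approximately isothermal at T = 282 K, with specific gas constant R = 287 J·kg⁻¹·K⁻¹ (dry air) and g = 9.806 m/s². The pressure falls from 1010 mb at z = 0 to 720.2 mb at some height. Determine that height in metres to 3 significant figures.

Scale height: H = RT/g = 287 × 282 / 9.806 = 8253.5 m.
Invert the barometric formula: z = H ln(P₀/P).
P₀/P = 1010/720.2 = 1.4024; ln(1.4024) = 0.33819.
z = 8253.5 × 0.33819 = 2791.3 m.

z ≈ 2790 m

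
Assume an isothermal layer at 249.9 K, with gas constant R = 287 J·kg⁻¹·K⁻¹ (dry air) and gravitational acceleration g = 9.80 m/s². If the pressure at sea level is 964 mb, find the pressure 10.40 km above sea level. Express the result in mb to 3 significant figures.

P ≈ 233 mb

Scale height: H = RT/g = 287 × 249.9 / 9.80 = 7318.5 m.
Barometric formula: P = P₀ exp(−z/H).
z/H = 10400/7318.5 = 1.4211; exp(−1.4211) = 0.24145.
P = 964 × 0.24145 = 232.76 mb.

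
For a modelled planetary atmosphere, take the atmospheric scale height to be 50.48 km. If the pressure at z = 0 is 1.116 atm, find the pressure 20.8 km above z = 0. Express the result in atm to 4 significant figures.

Barometric formula: P = P₀ exp(−z/H).
z/H = 20800/50480 = 0.41204; exp(−0.41204) = 0.66230.
P = 1.116 × 0.66230 = 0.73913 atm.

P ≈ 0.7391 atm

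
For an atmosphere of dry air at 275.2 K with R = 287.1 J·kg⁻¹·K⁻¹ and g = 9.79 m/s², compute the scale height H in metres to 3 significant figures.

The scale height of an isothermal atmosphere is H = RT/g.
H = 287.1 × 275.2 / 9.79 = 79010/9.79 = 8070.5 m.

H ≈ 8070 m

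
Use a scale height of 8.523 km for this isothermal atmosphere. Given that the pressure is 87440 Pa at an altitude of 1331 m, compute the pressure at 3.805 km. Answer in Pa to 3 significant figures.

P ≈ 65400 Pa

Between two levels, P₂ = P₁ exp(−Δz/H) with Δz = z₂ − z₁.
Δz = 3805.0 − 1331.0 = 2474.0 m; Δz/H = 2474.0/8523.0 = 0.29027.
P₂ = 87440 × exp(−0.29027) = 87440 × 0.74806 = 65410 Pa.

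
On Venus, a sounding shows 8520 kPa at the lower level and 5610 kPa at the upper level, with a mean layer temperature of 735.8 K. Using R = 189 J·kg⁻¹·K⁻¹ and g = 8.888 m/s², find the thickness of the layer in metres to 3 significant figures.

Δz ≈ 6540 m

Hypsometric equation: Δz = (R T̄/g) ln(P₁/P₂).
R T̄/g = 189 × 735.8 / 8.888 = 15647 m.
ln(8520/5610) = ln(1.5187) = 0.41785.
Δz = 15647 × 0.41785 = 6538.1 m.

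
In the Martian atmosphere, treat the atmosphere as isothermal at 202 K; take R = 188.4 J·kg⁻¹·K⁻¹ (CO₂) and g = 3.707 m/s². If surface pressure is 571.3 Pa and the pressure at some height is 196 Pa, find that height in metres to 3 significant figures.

Scale height: H = RT/g = 188.4 × 202 / 3.707 = 10266 m.
Invert the barometric formula: z = H ln(P₀/P).
P₀/P = 571.3/196 = 2.9148; ln(2.9148) = 1.0698.
z = 10266 × 1.0698 = 10983 m.

z ≈ 11000 m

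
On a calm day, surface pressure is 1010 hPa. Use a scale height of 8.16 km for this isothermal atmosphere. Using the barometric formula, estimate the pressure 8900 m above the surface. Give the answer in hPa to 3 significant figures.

P ≈ 339 hPa

Barometric formula: P = P₀ exp(−z/H).
z/H = 8900.0/8160.0 = 1.0907; exp(−1.0907) = 0.33598.
P = 1010 × 0.33598 = 339.34 hPa.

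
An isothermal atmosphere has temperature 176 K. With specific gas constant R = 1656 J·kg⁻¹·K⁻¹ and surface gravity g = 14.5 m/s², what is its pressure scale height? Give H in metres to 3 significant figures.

The scale height of an isothermal atmosphere is H = RT/g.
H = 1656 × 176 / 14.5 = 291460/14.5 = 20101 m.

H ≈ 20100 m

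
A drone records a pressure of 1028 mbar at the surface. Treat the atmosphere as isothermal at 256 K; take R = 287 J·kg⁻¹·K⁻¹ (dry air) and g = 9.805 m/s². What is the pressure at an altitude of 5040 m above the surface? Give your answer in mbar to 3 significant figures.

P ≈ 525 mbar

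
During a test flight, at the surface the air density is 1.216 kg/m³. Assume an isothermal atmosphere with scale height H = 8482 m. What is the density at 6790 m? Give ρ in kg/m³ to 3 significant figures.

ρ ≈ 0.546 kg/m³

In an isothermal atmosphere, density decays like pressure: ρ = ρ₀ exp(−z/H).
z/H = 6790.0/8482.0 = 0.80052; exp(−0.80052) = 0.44910.
ρ = 1.216 × 0.44910 = 0.54611 kg/m³.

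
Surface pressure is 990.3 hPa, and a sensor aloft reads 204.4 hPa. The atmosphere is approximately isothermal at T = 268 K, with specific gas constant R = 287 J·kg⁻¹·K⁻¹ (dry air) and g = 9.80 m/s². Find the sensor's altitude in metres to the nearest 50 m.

z ≈ 12400 m

Scale height: H = RT/g = 287 × 268 / 9.80 = 7848.6 m.
Invert the barometric formula: z = H ln(P₀/P).
P₀/P = 990.3/204.4 = 4.8449; ln(4.8449) = 1.5779.
z = 7848.6 × 1.5779 = 12384 m.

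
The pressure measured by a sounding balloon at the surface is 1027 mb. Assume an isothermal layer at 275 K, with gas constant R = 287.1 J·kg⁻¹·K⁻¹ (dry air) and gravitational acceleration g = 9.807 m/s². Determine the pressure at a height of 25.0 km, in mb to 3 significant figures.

P ≈ 46.0 mb

Scale height: H = RT/g = 287.1 × 275 / 9.807 = 8050.6 m.
Barometric formula: P = P₀ exp(−z/H).
z/H = 25000/8050.6 = 3.1054; exp(−3.1054) = 0.044807.
P = 1027 × 0.044807 = 46.017 mb.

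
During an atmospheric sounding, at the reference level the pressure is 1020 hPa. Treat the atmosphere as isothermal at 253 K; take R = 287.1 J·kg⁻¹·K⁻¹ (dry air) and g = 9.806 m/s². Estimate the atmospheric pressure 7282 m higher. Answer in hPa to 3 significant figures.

P ≈ 382 hPa

Scale height: H = RT/g = 287.1 × 253 / 9.806 = 7407.3 m.
Barometric formula: P = P₀ exp(−z/H).
z/H = 7282.0/7407.3 = 0.98308; exp(−0.98308) = 0.37416.
P = 1020 × 0.37416 = 381.64 hPa.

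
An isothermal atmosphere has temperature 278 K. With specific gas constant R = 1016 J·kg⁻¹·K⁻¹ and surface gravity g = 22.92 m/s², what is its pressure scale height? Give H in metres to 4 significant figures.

H ≈ 12320 m

The scale height of an isothermal atmosphere is H = RT/g.
H = 1016 × 278 / 22.92 = 282450/22.92 = 12323 m.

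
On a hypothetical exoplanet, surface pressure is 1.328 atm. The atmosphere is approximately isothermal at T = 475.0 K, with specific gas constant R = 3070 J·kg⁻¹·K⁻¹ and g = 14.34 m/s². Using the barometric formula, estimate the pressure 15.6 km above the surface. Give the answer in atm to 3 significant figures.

P ≈ 1.14 atm

Scale height: H = RT/g = 3070 × 475.0 / 14.34 = 101690 m.
Barometric formula: P = P₀ exp(−z/H).
z/H = 15600/101690 = 0.15341; exp(−0.15341) = 0.85778.
P = 1.328 × 0.85778 = 1.1391 atm.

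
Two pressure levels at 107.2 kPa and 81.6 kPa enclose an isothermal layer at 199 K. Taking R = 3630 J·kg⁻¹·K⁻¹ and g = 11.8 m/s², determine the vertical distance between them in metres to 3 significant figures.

Δz ≈ 16700 m

Hypsometric equation: Δz = (R T̄/g) ln(P₁/P₂).
R T̄/g = 3630 × 199 / 11.8 = 61218 m.
ln(107.2/81.6) = ln(1.3137) = 0.27285.
Δz = 61218 × 0.27285 = 16703 m.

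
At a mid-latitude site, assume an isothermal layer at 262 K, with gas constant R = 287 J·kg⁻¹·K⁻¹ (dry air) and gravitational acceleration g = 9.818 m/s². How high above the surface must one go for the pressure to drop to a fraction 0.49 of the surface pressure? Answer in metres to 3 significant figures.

Scale height: H = RT/g = 287 × 262 / 9.818 = 7658.8 m.
Set P/P₀ = exp(−z/H) = 0.49, so z = −H ln(0.49).
−ln(0.49) = 0.71335; z = 7658.8 × 0.71335 = 5463.4 m.

z ≈ 5460 m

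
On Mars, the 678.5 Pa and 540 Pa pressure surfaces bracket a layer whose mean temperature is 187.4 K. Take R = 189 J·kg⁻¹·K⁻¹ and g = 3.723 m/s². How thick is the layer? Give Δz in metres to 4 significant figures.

Hypsometric equation: Δz = (R T̄/g) ln(P₁/P₂).
R T̄/g = 189 × 187.4 / 3.723 = 9513.5 m.
ln(678.5/540) = ln(1.2565) = 0.22833.
Δz = 9513.5 × 0.22833 = 2172.2 m.

Δz ≈ 2172 m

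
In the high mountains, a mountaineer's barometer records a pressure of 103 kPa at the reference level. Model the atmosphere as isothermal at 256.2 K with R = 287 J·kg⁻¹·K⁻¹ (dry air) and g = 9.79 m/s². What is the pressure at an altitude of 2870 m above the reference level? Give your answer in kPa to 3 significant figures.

P ≈ 70.3 kPa

Scale height: H = RT/g = 287 × 256.2 / 9.79 = 7510.7 m.
Barometric formula: P = P₀ exp(−z/H).
z/H = 2870.0/7510.7 = 0.38212; exp(−0.38212) = 0.68241.
P = 103 × 0.68241 = 70.288 kPa.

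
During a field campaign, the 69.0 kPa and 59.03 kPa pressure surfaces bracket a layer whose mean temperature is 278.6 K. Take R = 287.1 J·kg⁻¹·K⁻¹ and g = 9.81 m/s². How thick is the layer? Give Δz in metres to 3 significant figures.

Hypsometric equation: Δz = (R T̄/g) ln(P₁/P₂).
R T̄/g = 287.1 × 278.6 / 9.81 = 8153.5 m.
ln(69.0/59.03) = ln(1.1689) = 0.15606.
Δz = 8153.5 × 0.15606 = 1272.4 m.

Δz ≈ 1270 m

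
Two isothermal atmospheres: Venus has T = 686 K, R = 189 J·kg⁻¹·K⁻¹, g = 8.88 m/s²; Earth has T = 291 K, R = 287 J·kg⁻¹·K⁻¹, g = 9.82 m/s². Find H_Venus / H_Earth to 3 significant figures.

H_Venus/H_Earth ≈ 1.72

H = RT/g for each body.
H_Venus = 189 × 686 / 8.88 = 14601 m.
H_Earth = 287 × 291 / 9.82 = 8504.8 m.
H_Venus/H_Earth = 14601/8504.8 = 1.7168.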